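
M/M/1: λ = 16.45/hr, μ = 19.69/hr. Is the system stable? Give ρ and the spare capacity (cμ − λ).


Total capacity cμ = 1·19.69 = 19.69/hr
ρ = λ/(cμ) = 16.45/19.69 = 0.8354
Stable ⇔ ρ < 1: YES
Spare capacity = cμ − λ = 19.69 − 16.45 = 3.24/hr

Final: ρ = 0.8354; stable; margin = 3.24/hr


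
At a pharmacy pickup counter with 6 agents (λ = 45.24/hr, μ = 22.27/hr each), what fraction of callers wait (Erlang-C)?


a = λ/μ = 2.0314; ρ = a/6 = 0.3386
P₀ = 0.130934 (from M/M/c formula)
C(c,a) = [a^c/(c!(1−ρ))]·P₀ = [70.27717/(720·0.6614)]·0.130934
= 0.14757·0.130934 = 0.019322

Final: 0.019322


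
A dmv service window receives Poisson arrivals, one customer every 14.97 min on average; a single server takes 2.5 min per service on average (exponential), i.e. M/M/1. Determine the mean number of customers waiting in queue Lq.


λ = 60/14.97 = 4.0080 /hr
μ = 60/2.5 = 24.0000 /hr
ρ = λ/μ = 4.0080/24.0000 = 0.1670
Lq = ρ²/(1−ρ) = 0.02789/0.8330 = 0.03348

Final: 0.03348


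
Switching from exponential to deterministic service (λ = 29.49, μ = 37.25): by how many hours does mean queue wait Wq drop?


ρ = 29.49/37.25 = 0.7917
Wq(M/M/1) = ρ/(μ−λ) = 0.7917/7.76 = 0.10202 hr
Wq(M/D/1) = ρ/(2(μ−λ)) = 0.05101 hr
Savings = 0.10202 − 0.05101 = 0.05101 hr

Final: 0.05101 hr


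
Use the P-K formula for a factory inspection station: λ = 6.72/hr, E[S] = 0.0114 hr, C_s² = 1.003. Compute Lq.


ρ = λ·E[S] = 6.72·0.0114 = 0.07661
Lq = ρ²(1+C_s²)/(2(1−ρ)) = 0.005869·(1+1.003)/(2·0.9234)
= 0.005869·2.0030/1.8468 = 0.006365

Final: 0.006365


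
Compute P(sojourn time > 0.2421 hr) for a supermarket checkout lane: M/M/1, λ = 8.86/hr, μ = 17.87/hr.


W ~ Exponential(μ−λ) for M/M/1.
μ − λ = 17.87 − 8.86 = 9.0100
P(W > t) = e^{−(μ−λ)t} = e^{−2.1813} = 0.112892

Final: 0.112892


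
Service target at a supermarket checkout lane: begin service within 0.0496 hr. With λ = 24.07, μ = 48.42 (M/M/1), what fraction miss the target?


ρ = 24.07/48.42 = 0.4971
P(Wq > t) = ρ·e^{−(μ−λ)t} = 0.4971·e^{−1.2078}
= 0.4971·0.298866 = 0.148569

Final: 0.148569


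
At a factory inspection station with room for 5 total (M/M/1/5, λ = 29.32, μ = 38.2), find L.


ρ = 29.32/38.2 = 0.7675
L = ρ[1 − (K+1)ρ^K + Kρ^(K+1)] / [(1−ρ)(1−ρ^(K+1))]
Numerator: 0.7675·(1 − 6·0.266381 + 5·0.204458) = 0.325439
Denominator: (0.2325)·(0.795542) = 0.184932
L = 0.325439/0.184932 = 1.7598

Final: 1.7598


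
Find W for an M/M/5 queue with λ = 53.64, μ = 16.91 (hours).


a = 3.1721; ρ = 0.6344; P₀ = 0.038370
Lq = P₀·a^c·ρ/(c!(1−ρ)²) = 0.48746
Wq = Lq/λ = 0.48746/53.64 = 0.009088 hr
W = Wq + 1/μ = 0.009088 + 0.05914 = 0.06822 hr

Final: 0.06822 hr


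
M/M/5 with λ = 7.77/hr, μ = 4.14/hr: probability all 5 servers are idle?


a = λ/μ = 7.77/4.14 = 1.8768; ρ = a/c = 0.3754
Σ_{k=0}^{4} a^k/k! (terms k=0..4) = 1.00000 + 1.87681 + 1.76121 + 1.10182 + 0.51698 = 6.25682
Tail: a^5/(5!(1−ρ)) = 23.28646/(120·0.6246) = 0.31067
P₀ = 1/(6.25682 + 0.31067) = 1/6.56749 = 0.152265

Final: 0.152265


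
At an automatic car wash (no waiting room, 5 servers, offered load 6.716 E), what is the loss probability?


B(c,a) = (a^c/c!) / Σ_{k=0}^{c} a^k/k!
a^5/5! = 113.860265
Σ terms (k=0..5): 1.00000 + 6.71600 + 22.55233 + 50.48714 + 84.76792 + 113.86027 = 279.383655
B = 113.860265/279.383655 = 0.407541

Final: 0.407541


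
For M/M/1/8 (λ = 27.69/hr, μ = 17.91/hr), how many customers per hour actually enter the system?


ρ = 1.5461; P_K = (1−ρ)ρ^8/(1−ρ^9) = 0.360335
λ_eff = λ(1 − P_K) = 27.69·(1 − 0.360335) = 27.69·0.639665 = 17.7123 /hr

Final: 17.7123 /hr


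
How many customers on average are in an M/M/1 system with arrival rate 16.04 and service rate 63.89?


ρ = λ/μ = 16.04/63.89 = 0.2511
L = ρ/(1−ρ) = 0.2511/(1 − 0.2511) = 0.2511/0.7489 = 0.3352

Final: 0.3352


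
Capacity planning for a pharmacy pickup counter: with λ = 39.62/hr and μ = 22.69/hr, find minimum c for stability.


Stability requires cμ > λ ⇔ c > λ/μ.
λ/μ = 39.62/22.69 = 1.7461
Minimum integer c = ⌊1.7461⌋ + 1 = 2
Check: 2·22.69 = 45.38 > 39.62, while 1·22.69 = 22.69 ≤ 39.62

Final: 2 servers


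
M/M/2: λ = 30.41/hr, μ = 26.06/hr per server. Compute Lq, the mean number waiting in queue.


a = λ/μ = 1.1669; ρ = a/2 = 0.5835
P₀ = 0.263056
Lq = P₀·a^c·ρ / (c!·(1−ρ)²) = 0.263056·1.36171·0.5835/(2·0.17350)
= 0.60229

Final: 0.60229


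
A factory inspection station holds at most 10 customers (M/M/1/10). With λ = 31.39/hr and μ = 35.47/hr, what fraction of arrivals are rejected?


ρ = λ/μ = 31.39/35.47 = 0.8850
P_K = (1−ρ)ρ^K/(1−ρ^(K+1)) = (0.1150·0.294646)/(1 − 0.260754)
= 0.033892/0.739246 = 0.045847

Final: 0.045847


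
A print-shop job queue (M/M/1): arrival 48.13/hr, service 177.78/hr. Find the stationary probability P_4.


ρ = 48.13/177.78 = 0.2707
P_n = (1−ρ)·ρ^n = (1 − 0.2707)·0.2707^4 = 0.7293·0.005372 = 0.003918

Final: 0.003918


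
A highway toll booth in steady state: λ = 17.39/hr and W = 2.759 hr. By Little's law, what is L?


L = λW = 17.39·2.759 = 47.9790

Final: 47.9790


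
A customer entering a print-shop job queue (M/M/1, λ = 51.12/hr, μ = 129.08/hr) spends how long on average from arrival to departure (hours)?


W = 1/(μ−λ) = 1/(129.08 − 51.12) = 1/77.96 = 0.01283 hr

Final: 0.01283 hr


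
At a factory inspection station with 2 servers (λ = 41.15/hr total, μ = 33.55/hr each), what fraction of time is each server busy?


ρ = λ/(cμ) = 41.15/(2·33.55) = 41.15/67.10 = 0.6133

Final: 0.6133


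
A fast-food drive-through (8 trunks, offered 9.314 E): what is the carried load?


B(8,9.314) = 0.305099 (Erlang-B)
Carried load = a(1 − B) = 9.314·(1 − 0.305099) = 9.314·0.694901 = 6.4723 E

Final: 6.4723 Erlangs


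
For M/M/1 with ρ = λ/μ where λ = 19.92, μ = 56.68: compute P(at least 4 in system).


ρ = 19.92/56.68 = 0.3514
P(N ≥ n) = ρ^n = 0.3514^4 = 0.015256

Final: 0.015256


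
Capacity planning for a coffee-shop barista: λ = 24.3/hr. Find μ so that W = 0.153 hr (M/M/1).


W = 1/(μ−λ) ⇒ μ − λ = 1/W = 1/0.153 = 6.5359
μ = λ + 1/W = 24.3 + 6.5359 = 30.8359 per hr

Final: 30.8359 /hr


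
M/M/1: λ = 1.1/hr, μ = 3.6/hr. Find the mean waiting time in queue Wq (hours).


ρ = 1.1/3.6 = 0.3056
Wq = ρ/(μ−λ) = 0.3056/(3.6 − 1.1) = 0.3056/2.50 = 0.1222 hr

Final: 0.1222 hr


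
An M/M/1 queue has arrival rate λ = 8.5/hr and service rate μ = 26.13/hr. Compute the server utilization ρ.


ρ = λ/μ = 8.5/26.13 = 0.3253

Final: 0.3253


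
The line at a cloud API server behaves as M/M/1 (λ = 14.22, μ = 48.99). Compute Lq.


ρ = 14.22/48.99 = 0.2903
Lq = ρ²/(1−ρ) = 0.08425/0.7097 = 0.1187

Final: 0.1187


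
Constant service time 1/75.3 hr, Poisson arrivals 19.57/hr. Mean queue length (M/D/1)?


ρ = 19.57/75.3 = 0.2599
M/D/1: Lq = ρ²/(2(1−ρ)) = 0.06754/(2·0.7401) = 0.04563

Final: 0.04563


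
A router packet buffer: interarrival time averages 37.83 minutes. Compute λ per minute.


λ = 1/(interarrival time) in consistent units.
1 minute = 1 min, so λ = 1/37.83 = 0.02643 per minute

Final: 0.02643 /min


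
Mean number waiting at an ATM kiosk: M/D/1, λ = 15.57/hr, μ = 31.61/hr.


ρ = 15.57/31.61 = 0.4926
M/D/1: Lq = ρ²/(2(1−ρ)) = 0.2426/(2·0.5074) = 0.23907

Final: 0.23907


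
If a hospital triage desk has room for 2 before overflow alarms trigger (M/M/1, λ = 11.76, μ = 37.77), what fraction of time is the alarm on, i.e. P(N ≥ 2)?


ρ = 11.76/37.77 = 0.3114
P(N ≥ n) = ρ^n = 0.3114^2 = 0.096944

Final: 0.096944


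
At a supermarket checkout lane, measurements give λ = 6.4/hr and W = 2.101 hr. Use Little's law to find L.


L = λW = 6.4·2.101 = 13.4464

Final: 13.4464


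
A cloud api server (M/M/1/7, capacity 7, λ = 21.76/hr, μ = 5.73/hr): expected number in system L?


ρ = 21.76/5.73 = 3.7976
L = ρ[1 − (K+1)ρ^K + Kρ^(K+1)] / [(1−ρ)(1−ρ^(K+1))]
Numerator: 3.7976·(1 − 8·11390.161539 + 7·43254.784481) = 803803.003766
Denominator: (-2.7976)·(-43253.784481) = 121004.915399
L = 803803.003766/121004.915399 = 6.6427

Final: 6.6427


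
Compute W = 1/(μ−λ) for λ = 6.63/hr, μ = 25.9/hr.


W = 1/(μ−λ) = 1/(25.9 − 6.63) = 1/19.27 = 0.05189 hr

Final: 0.05189 hr


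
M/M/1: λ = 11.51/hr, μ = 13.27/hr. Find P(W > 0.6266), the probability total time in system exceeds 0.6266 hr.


W ~ Exponential(μ−λ) for M/M/1.
μ − λ = 13.27 − 11.51 = 1.7600
P(W > t) = e^{−(μ−λ)t} = e^{−1.1028} = 0.331935

Final: 0.331935


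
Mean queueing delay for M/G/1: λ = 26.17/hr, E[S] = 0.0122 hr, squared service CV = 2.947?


ρ = λ·E[S] = 26.17·0.0122 = 0.3193
E[S²] = E[S]²(1+C_s²) = 0.0122²·(1+2.947) = 0.0005875
Wq = λ·E[S²]/(2(1−ρ)) = 26.17·0.0005875/(2·0.6807) = 0.01129 hr

Final: 0.01129 hr


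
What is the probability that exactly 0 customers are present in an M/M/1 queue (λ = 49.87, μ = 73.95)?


ρ = 49.87/73.95 = 0.6744
P_n = (1−ρ)·ρ^n = (1 − 0.6744)·0.6744^0 = 0.3256·1.000000 = 0.325625

Final: 0.325625


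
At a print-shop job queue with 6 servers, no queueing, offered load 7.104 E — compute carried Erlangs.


B(6,7.104) = 0.337781 (Erlang-B)
Carried load = a(1 − B) = 7.104·(1 − 0.337781) = 7.104·0.662219 = 4.7044 E

Final: 4.7044 Erlangs


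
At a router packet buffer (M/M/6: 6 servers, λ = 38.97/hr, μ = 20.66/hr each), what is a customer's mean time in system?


a = 1.8863; ρ = 0.3144; P₀ = 0.151482
Lq = P₀·a^c·ρ/(c!(1−ρ)²) = 0.006337
Wq = Lq/λ = 0.006337/38.97 = 0.0001626 hr
W = Wq + 1/μ = 0.0001626 + 0.04840 = 0.04857 hr

Final: 0.04857 hr


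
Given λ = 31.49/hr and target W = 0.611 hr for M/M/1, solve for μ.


W = 1/(μ−λ) ⇒ μ − λ = 1/W = 1/0.611 = 1.6367
μ = λ + 1/W = 31.49 + 1.6367 = 33.1267 per hr

Final: 33.1267 /hr


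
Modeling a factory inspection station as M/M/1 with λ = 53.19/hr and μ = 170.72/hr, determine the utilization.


ρ = λ/μ = 53.19/170.72 = 0.3116

Final: 0.3116


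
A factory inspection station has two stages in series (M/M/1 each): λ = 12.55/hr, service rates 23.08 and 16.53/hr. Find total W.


Each node sees arrival rate λ = 12.55/hr (tandem ⇒ throughput preserved).
W₁ = 1/(μ₁−λ) = 1/(23.08−12.55) = 0.09497 hr
W₂ = 1/(μ₂−λ) = 1/(16.53−12.55) = 0.25126 hr
W_total = W₁ + W₂ = 0.09497 + 0.25126 = 0.34622 hr

Final: 0.34622 hr


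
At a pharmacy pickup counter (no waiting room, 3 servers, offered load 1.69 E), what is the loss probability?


B(c,a) = (a^c/c!) / Σ_{k=0}^{c} a^k/k!
a^3/3! = 0.804468
Σ terms (k=0..3): 1.00000 + 1.69000 + 1.42805 + 0.80447 = 4.922518
B = 0.804468/4.922518 = 0.163426

Final: 0.163426


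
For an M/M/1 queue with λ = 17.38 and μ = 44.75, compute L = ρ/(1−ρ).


ρ = λ/μ = 17.38/44.75 = 0.3884
L = ρ/(1−ρ) = 0.3884/(1 − 0.3884) = 0.3884/0.6116 = 0.6350

Final: 0.6350


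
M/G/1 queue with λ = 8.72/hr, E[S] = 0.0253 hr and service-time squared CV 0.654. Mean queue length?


ρ = λ·E[S] = 8.72·0.0253 = 0.2206
Lq = ρ²(1+C_s²)/(2(1−ρ)) = 0.04867·(1+0.654)/(2·0.7794)
= 0.04867·1.6540/1.5588 = 0.05164

Final: 0.05164


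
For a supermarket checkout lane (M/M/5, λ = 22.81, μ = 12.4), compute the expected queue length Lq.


a = λ/μ = 1.8395; ρ = a/5 = 0.3679
P₀ = 0.158137
Lq = P₀·a^c·ρ / (c!·(1−ρ)²) = 0.158137·21.06289·0.3679/(120·0.39955)
= 0.02556

Final: 0.02556


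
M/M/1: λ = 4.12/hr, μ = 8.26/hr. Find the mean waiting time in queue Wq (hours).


ρ = 4.12/8.26 = 0.4988
Wq = ρ/(μ−λ) = 0.4988/(8.26 − 4.12) = 0.4988/4.14 = 0.1205 hr

Final: 0.1205 hr


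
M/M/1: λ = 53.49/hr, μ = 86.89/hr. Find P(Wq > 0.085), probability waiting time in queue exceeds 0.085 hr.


ρ = 53.49/86.89 = 0.6156
P(Wq > t) = ρ·e^{−(μ−λ)t} = 0.6156·e^{−2.8390}
= 0.6156·0.058484 = 0.036003

Final: 0.036003


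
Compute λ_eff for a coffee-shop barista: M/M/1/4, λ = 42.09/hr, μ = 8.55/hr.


ρ = 4.9228; P_K = (1−ρ)ρ^4/(1−ρ^5) = 0.797140
λ_eff = λ(1 − P_K) = 42.09·(1 − 0.797140) = 42.09·0.202860 = 8.5384 /hr

Final: 8.5384 /hr


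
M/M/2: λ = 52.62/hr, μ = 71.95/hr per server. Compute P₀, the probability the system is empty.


a = λ/μ = 52.62/71.95 = 0.7313; ρ = a/c = 0.3657
Σ_{k=0}^{1} a^k/k! (terms k=0..1) = 1.00000 + 0.73134 = 1.73134
Tail: a^2/(2!(1−ρ)) = 0.53486/(2·0.6343) = 0.42159
P₀ = 1/(1.73134 + 0.42159) = 1/2.15294 = 0.464482

Final: 0.464482


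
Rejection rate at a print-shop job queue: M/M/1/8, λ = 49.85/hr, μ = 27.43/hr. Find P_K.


ρ = λ/μ = 49.85/27.43 = 1.8174
P_K = (1−ρ)ρ^K/(1−ρ^(K+1)) = (-0.8174·118.991199)/(1 − 216.249044)
= -97.257845/-215.249044 = 0.451839

Final: 0.451839


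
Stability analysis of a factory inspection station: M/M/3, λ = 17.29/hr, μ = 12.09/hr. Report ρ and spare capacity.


Total capacity cμ = 3·12.09 = 36.27/hr
ρ = λ/(cμ) = 17.29/36.27 = 0.4767
Stable ⇔ ρ < 1: YES
Spare capacity = cμ − λ = 36.27 − 17.29 = 18.98/hr

Final: ρ = 0.4767; stable; margin = 18.98/hr


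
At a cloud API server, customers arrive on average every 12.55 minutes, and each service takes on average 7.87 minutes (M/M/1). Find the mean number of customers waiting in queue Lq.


λ = 60/12.55 = 4.7809 /hr
μ = 60/7.87 = 7.6239 /hr
ρ = λ/μ = 4.7809/7.6239 = 0.6271
Lq = ρ²/(1−ρ) = 0.3932/0.3729 = 1.0545

Final: 1.0545


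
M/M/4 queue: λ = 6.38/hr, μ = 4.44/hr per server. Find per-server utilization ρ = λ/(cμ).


ρ = λ/(cμ) = 6.38/(4·4.44) = 6.38/17.76 = 0.3592

Final: 0.3592


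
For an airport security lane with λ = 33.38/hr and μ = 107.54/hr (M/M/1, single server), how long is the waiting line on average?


ρ = 33.38/107.54 = 0.3104
Lq = ρ²/(1−ρ) = 0.09635/0.6896 = 0.1397

Final: 0.1397


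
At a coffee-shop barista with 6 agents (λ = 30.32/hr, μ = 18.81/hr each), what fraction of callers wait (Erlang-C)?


a = λ/μ = 1.6119; ρ = a/6 = 0.2687
P₀ = 0.199428 (from M/M/c formula)
C(c,a) = [a^c/(c!(1−ρ))]·P₀ = [17.54052/(720·0.7313)]·0.199428
= 0.03331·0.199428 = 0.006643

Final: 0.006643


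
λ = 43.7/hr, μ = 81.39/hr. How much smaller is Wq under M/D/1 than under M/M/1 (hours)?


ρ = 43.7/81.39 = 0.5369
Wq(M/M/1) = ρ/(μ−λ) = 0.5369/37.69 = 0.01425 hr
Wq(M/D/1) = ρ/(2(μ−λ)) = 0.007123 hr
Savings = 0.01425 − 0.007123 = 0.007123 hr

Final: 0.007123 hr


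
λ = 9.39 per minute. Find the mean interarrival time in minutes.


Mean interarrival time = 1/λ = 1/9.39 minute = 0.10650 minute
In minutes: 0.10650 × 1 = 0.1065 min

Final: 0.1065 min


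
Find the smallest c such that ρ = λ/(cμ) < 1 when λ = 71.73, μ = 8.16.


Stability requires cμ > λ ⇔ c > λ/μ.
λ/μ = 71.73/8.16 = 8.7904
Minimum integer c = ⌊8.7904⌋ + 1 = 9
Check: 9·8.16 = 73.44 > 71.73, while 8·8.16 = 65.28 ≤ 71.73

Final: 9 servers


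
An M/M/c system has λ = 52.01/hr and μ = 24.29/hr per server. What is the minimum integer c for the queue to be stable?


Stability requires cμ > λ ⇔ c > λ/μ.
λ/μ = 52.01/24.29 = 2.1412
Minimum integer c = ⌊2.1412⌋ + 1 = 3
Check: 3·24.29 = 72.87 > 52.01, while 2·24.29 = 48.58 ≤ 52.01

Final: 3 servers


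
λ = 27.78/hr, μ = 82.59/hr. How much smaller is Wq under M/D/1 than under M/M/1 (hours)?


ρ = 27.78/82.59 = 0.3364
Wq(M/M/1) = ρ/(μ−λ) = 0.3364/54.81 = 0.006137 hr
Wq(M/D/1) = ρ/(2(μ−λ)) = 0.003068 hr
Savings = 0.006137 − 0.003068 = 0.003068 hr

Final: 0.003068 hr


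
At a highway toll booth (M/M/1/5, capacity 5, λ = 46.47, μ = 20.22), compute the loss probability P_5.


ρ = λ/μ = 46.47/20.22 = 2.2982
P_K = (1−ρ)ρ^K/(1−ρ^(K+1)) = (-1.2982·64.114699)/(1 − 147.349656)
= -83.234958/-146.349656 = 0.568740

Final: 0.568740


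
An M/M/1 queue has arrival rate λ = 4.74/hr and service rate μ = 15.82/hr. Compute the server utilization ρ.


ρ = λ/μ = 4.74/15.82 = 0.2996

Final: 0.2996


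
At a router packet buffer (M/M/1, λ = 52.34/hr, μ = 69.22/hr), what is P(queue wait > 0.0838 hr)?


ρ = 52.34/69.22 = 0.7561
P(Wq > t) = ρ·e^{−(μ−λ)t} = 0.7561·e^{−1.4145}
= 0.7561·0.243036 = 0.183770

Final: 0.183770


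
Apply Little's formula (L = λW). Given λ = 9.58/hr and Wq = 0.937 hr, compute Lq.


Lq = λWq = 9.58·0.937 = 8.9765

Final: 8.9765


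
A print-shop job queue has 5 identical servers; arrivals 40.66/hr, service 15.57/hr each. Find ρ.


ρ = λ/(cμ) = 40.66/(5·15.57) = 40.66/77.85 = 0.5223

Final: 0.5223


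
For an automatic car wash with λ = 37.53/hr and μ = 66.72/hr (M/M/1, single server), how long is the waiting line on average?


ρ = 37.53/66.72 = 0.5625
Lq = ρ²/(1−ρ) = 0.3164/0.4375 = 0.7232

Final: 0.7232


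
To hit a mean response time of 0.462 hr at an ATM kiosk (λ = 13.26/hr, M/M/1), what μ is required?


W = 1/(μ−λ) ⇒ μ − λ = 1/W = 1/0.462 = 2.1645
μ = λ + 1/W = 13.26 + 2.1645 = 15.4245 per hr

Final: 15.4245 /hr


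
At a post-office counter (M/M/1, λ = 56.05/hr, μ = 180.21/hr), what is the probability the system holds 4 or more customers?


ρ = 56.05/180.21 = 0.3110
P(N ≥ n) = ρ^n = 0.3110^4 = 0.009358

Final: 0.009358


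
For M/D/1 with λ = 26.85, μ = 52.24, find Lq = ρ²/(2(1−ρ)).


ρ = 26.85/52.24 = 0.5140
M/D/1: Lq = ρ²/(2(1−ρ)) = 0.2642/(2·0.4860) = 0.27176

Final: 0.27176


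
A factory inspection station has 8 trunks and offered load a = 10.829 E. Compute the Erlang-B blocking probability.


B(c,a) = (a^c/c!) / Σ_{k=0}^{c} a^k/k!
a^8/8! = 4690.145397
Σ terms (k=0..8): 1.00000 + 10.82900 + 58.63362 + 211.64783 + 572.98358 + 1240.96783 + 2239.74010 + 3464.87794 + 4690.14540 = 12490.825284
B = 4690.145397/12490.825284 = 0.375487

Final: 0.375487


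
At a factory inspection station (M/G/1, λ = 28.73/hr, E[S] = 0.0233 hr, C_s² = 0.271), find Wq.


ρ = λ·E[S] = 28.73·0.0233 = 0.6694
E[S²] = E[S]²(1+C_s²) = 0.0233²·(1+0.271) = 0.0006900
Wq = λ·E[S²]/(2(1−ρ)) = 28.73·0.0006900/(2·0.3306) = 0.02998 hr

Final: 0.02998 hr


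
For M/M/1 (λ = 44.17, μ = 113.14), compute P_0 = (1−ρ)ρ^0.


ρ = 44.17/113.14 = 0.3904
P_n = (1−ρ)·ρ^n = (1 − 0.3904)·0.3904^0 = 0.6096·1.000000 = 0.609599

Final: 0.609599


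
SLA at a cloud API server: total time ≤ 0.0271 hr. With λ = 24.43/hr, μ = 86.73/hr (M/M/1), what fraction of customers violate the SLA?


W ~ Exponential(μ−λ) for M/M/1.
μ − λ = 86.73 − 24.43 = 62.3000
P(W > t) = e^{−(μ−λ)t} = e^{−1.6883} = 0.184828

Final: 0.184828


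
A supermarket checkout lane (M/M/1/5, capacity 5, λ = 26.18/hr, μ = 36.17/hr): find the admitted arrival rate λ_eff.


ρ = 0.7238; P_K = (1−ρ)ρ^5/(1−ρ^6) = 0.064083
λ_eff = λ(1 − P_K) = 26.18·(1 − 0.064083) = 26.18·0.935917 = 24.5023 /hr

Final: 24.5023 /hr


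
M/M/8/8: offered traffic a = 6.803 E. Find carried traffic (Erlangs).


B(8,6.803) = 0.167487 (Erlang-B)
Carried load = a(1 − B) = 6.803·(1 − 0.167487) = 6.803·0.832513 = 5.6636 E

Final: 5.6636 Erlangs


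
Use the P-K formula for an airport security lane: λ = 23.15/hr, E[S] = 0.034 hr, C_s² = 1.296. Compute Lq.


ρ = λ·E[S] = 23.15·0.034 = 0.7871
Lq = ρ²(1+C_s²)/(2(1−ρ)) = 0.6195·(1+1.296)/(2·0.2129)
= 0.6195·2.2960/0.4258 = 3.34061

Final: 3.34061


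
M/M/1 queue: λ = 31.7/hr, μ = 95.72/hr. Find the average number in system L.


ρ = λ/μ = 31.7/95.72 = 0.3312
L = ρ/(1−ρ) = 0.3312/(1 − 0.3312) = 0.3312/0.6688 = 0.4952

Final: 0.4952


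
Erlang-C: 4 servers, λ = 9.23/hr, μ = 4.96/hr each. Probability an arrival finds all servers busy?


a = λ/μ = 1.8609; ρ = a/4 = 0.4652
P₀ = 0.151500 (from M/M/c formula)
C(c,a) = [a^c/(c!(1−ρ))]·P₀ = [11.99168/(24·0.5348)]·0.151500
= 0.93432·0.151500 = 0.141549

Final: 0.141549


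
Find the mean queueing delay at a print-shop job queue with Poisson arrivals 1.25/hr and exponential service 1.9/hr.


ρ = 1.25/1.9 = 0.6579
Wq = ρ/(μ−λ) = 0.6579/(1.9 − 1.25) = 0.6579/0.6500 = 1.0121 hr

Final: 1.0121 hr


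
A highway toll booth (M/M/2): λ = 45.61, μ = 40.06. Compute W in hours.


a = 1.1385; ρ = 0.5693; P₀ = 0.274477
Lq = P₀·a^c·ρ/(c!(1−ρ)²) = 0.54587
Wq = Lq/λ = 0.54587/45.61 = 0.01197 hr
W = Wq + 1/μ = 0.01197 + 0.02496 = 0.03693 hr

Final: 0.03693 hr


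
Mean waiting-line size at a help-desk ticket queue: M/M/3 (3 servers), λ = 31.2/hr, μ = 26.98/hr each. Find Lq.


a = λ/μ = 1.1564; ρ = a/3 = 0.3855
P₀ = 0.308217
Lq = P₀·a^c·ρ / (c!·(1−ρ)²) = 0.308217·1.54646·0.3855/(6·0.37765)
= 0.08109

Final: 0.08109


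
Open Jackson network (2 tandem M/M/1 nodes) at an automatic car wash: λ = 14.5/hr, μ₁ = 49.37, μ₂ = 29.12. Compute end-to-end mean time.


Each node sees arrival rate λ = 14.5/hr (tandem ⇒ throughput preserved).
W₁ = 1/(μ₁−λ) = 1/(49.37−14.5) = 0.02868 hr
W₂ = 1/(μ₂−λ) = 1/(29.12−14.5) = 0.06840 hr
W_total = W₁ + W₂ = 0.02868 + 0.06840 = 0.09708 hr

Final: 0.09708 hr


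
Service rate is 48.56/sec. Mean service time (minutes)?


Mean service time = 1/μ = 1/48.56 second = 0.02059 second
In minutes: 0.02059 × 0.0166667 = 0.0003432 min

Final: 0.0003432 min


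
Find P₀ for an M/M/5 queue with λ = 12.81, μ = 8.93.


a = λ/μ = 12.81/8.93 = 1.4345; ρ = a/c = 0.2869
Σ_{k=0}^{4} a^k/k! (terms k=0..4) = 1.00000 + 1.43449 + 1.02888 + 0.49197 + 0.17643 = 4.13178
Tail: a^5/(5!(1−ρ)) = 6.07419/(120·0.7131) = 0.07098
P₀ = 1/(4.13178 + 0.07098) = 1/4.20276 = 0.237939

Final: 0.237939


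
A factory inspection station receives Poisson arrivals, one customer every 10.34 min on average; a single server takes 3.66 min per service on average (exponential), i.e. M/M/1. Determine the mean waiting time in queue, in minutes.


λ = 60/10.34 = 5.8027 /hr
μ = 60/3.66 = 16.3934 /hr
ρ = λ/μ = 5.8027/16.3934 = 0.3540
Wq = ρ/(μ−λ) = 0.3540/(16.3934−5.8027) = 0.03342 hr
In minutes: 0.03342·60 = 2.005 min

Final: 2.005 min


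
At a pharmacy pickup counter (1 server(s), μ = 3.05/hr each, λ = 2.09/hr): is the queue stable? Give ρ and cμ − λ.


Total capacity cμ = 1·3.05 = 3.05/hr
ρ = λ/(cμ) = 2.09/3.05 = 0.6852
Stable ⇔ ρ < 1: YES
Spare capacity = cμ − λ = 3.05 − 2.09 = 0.96/hr

Final: ρ = 0.6852; stable; margin = 0.96/hr


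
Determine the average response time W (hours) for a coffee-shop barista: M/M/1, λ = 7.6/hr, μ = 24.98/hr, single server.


W = 1/(μ−λ) = 1/(24.98 − 7.6) = 1/17.38 = 0.05754 hr

Final: 0.05754 hr


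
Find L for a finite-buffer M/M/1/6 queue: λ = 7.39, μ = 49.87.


ρ = 7.39/49.87 = 0.1482
L = ρ[1 − (K+1)ρ^K + Kρ^(K+1)] / [(1−ρ)(1−ρ^(K+1))]
Numerator: 0.1482·(1 − 7·0.00001059 + 6·0.000001569) = 0.148176
Denominator: (0.8518)·(0.999998) = 0.851813
L = 0.148176/0.851813 = 0.1740

Final: 0.1740


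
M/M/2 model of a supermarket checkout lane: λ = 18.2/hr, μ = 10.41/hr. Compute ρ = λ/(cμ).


ρ = λ/(cμ) = 18.2/(2·10.41) = 18.2/20.82 = 0.8742

Final: 0.8742


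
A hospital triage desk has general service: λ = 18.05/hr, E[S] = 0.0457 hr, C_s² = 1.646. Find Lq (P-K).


ρ = λ·E[S] = 18.05·0.0457 = 0.8249
Lq = ρ²(1+C_s²)/(2(1−ρ)) = 0.6804·(1+1.646)/(2·0.1751)
= 0.6804·2.6460/0.3502 = 5.14071

Final: 5.14071


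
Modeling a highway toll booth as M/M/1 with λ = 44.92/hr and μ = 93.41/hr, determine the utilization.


ρ = λ/μ = 44.92/93.41 = 0.4809

Final: 0.4809


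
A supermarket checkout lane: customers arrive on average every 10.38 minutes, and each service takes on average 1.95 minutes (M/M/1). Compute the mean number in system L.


λ = 60/10.38 = 5.7803 /hr
μ = 60/1.95 = 30.7692 /hr
ρ = λ/μ = 5.7803/30.7692 = 0.1879
L = ρ/(1−ρ) = 0.1879/0.8121 = 0.2313

Final: 0.2313


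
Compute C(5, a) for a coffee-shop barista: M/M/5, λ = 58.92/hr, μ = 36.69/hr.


a = λ/μ = 1.6059; ρ = a/5 = 0.3212
P₀ = 0.200249 (from M/M/c formula)
C(c,a) = [a^c/(c!(1−ρ))]·P₀ = [10.68010/(120·0.6788)]·0.200249
= 0.13111·0.200249 = 0.026255

Final: 0.026255


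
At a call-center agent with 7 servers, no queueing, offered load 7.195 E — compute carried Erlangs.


B(7,7.195) = 0.260857 (Erlang-B)
Carried load = a(1 − B) = 7.195·(1 − 0.260857) = 7.195·0.739143 = 5.3181 E

Final: 5.3181 Erlangs


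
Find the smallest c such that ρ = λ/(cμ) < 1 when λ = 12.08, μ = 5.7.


Stability requires cμ > λ ⇔ c > λ/μ.
λ/μ = 12.08/5.7 = 2.1193
Minimum integer c = ⌊2.1193⌋ + 1 = 3
Check: 3·5.7 = 17.10 > 12.08, while 2·5.7 = 11.40 ≤ 12.08

Final: 3 servers


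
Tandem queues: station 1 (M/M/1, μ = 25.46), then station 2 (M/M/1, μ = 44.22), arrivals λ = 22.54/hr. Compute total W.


Each node sees arrival rate λ = 22.54/hr (tandem ⇒ throughput preserved).
W₁ = 1/(μ₁−λ) = 1/(25.46−22.54) = 0.34247 hr
W₂ = 1/(μ₂−λ) = 1/(44.22−22.54) = 0.04613 hr
W_total = W₁ + W₂ = 0.34247 + 0.04613 = 0.38859 hr

Final: 0.38859 hr


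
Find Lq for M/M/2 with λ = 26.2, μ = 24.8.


a = λ/μ = 1.0565; ρ = a/2 = 0.5282
P₀ = 0.308707
Lq = P₀·a^c·ρ / (c!·(1−ρ)²) = 0.308707·1.11609·0.5282/(2·0.22257)
= 0.40885

Final: 0.40885


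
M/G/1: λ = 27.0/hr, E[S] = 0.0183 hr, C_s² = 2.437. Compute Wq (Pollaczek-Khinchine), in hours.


ρ = λ·E[S] = 27.0·0.0183 = 0.4941
E[S²] = E[S]²(1+C_s²) = 0.0183²·(1+2.437) = 0.001151
Wq = λ·E[S²]/(2(1−ρ)) = 27.0·0.001151/(2·0.5059) = 0.03072 hr

Final: 0.03072 hr


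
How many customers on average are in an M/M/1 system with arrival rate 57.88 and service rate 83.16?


ρ = λ/μ = 57.88/83.16 = 0.6960
L = ρ/(1−ρ) = 0.6960/(1 − 0.6960) = 0.6960/0.3040 = 2.2896

Final: 2.2896


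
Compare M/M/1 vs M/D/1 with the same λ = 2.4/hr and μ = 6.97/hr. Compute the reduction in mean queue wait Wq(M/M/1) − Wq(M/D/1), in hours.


ρ = 2.4/6.97 = 0.3443
Wq(M/M/1) = ρ/(μ−λ) = 0.3443/4.57 = 0.07535 hr
Wq(M/D/1) = ρ/(2(μ−λ)) = 0.03767 hr
Savings = 0.07535 − 0.03767 = 0.03767 hr

Final: 0.03767 hr


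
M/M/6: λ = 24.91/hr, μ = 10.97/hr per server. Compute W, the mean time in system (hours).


a = 2.2707; ρ = 0.3785; P₀ = 0.102907
Lq = P₀·a^c·ρ/(c!(1−ρ)²) = 0.01919
Wq = Lq/λ = 0.01919/24.91 = 0.0007706 hr
W = Wq + 1/μ = 0.0007706 + 0.09116 = 0.09193 hr

Final: 0.09193 hr


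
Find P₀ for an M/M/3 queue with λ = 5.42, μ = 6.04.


a = λ/μ = 5.42/6.04 = 0.8974; ρ = a/c = 0.2991
Σ_{k=0}^{2} a^k/k! (terms k=0..2) = 1.00000 + 0.89735 + 0.40262 = 2.29997
Tail: a^3/(3!(1−ρ)) = 0.72258/(6·0.7009) = 0.17183
P₀ = 1/(2.29997 + 0.17183) = 1/2.47180 = 0.404564

Final: 0.404564


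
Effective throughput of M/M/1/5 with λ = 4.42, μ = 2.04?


ρ = 2.1667; P_K = (1−ρ)ρ^5/(1−ρ^6) = 0.543717
λ_eff = λ(1 − P_K) = 4.42·(1 − 0.543717) = 4.42·0.456283 = 2.0168 /hr

Final: 2.0168 /hr


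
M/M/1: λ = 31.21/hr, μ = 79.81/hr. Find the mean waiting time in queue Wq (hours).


ρ = 31.21/79.81 = 0.3911
Wq = ρ/(μ−λ) = 0.3911/(79.81 − 31.21) = 0.3911/48.60 = 0.008046 hr

Final: 0.008046 hr


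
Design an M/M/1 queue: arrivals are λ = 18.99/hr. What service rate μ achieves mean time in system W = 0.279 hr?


W = 1/(μ−λ) ⇒ μ − λ = 1/W = 1/0.279 = 3.5842
μ = λ + 1/W = 18.99 + 3.5842 = 22.5742 per hr

Final: 22.5742 /hr


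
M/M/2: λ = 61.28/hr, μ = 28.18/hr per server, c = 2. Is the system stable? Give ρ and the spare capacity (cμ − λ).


Total capacity cμ = 2·28.18 = 56.36/hr
ρ = λ/(cμ) = 61.28/56.36 = 1.0873
Stable ⇔ ρ < 1: NO
Spare capacity = cμ − λ = 56.36 − 61.28 = -4.92/hr

Final: ρ = 1.0873; unstable; margin = -4.92/hr


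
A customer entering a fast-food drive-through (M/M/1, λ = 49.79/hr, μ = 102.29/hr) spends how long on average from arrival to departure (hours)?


W = 1/(μ−λ) = 1/(102.29 − 49.79) = 1/52.50 = 0.01905 hr

Final: 0.01905 hr


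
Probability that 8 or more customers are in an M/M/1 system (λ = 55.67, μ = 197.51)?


ρ = 55.67/197.51 = 0.2819
P(N ≥ n) = ρ^n = 0.2819^8 = 0.00003983

Final: 0.00003983


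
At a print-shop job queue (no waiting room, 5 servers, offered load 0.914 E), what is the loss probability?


B(c,a) = (a^c/c!) / Σ_{k=0}^{c} a^k/k!
a^5/5! = 0.005316
Σ terms (k=0..5): 1.00000 + 0.91400 + 0.41770 + 0.12726 + 0.02908 + 0.005316 = 2.493351
B = 0.005316/2.493351 = 0.002132

Final: 0.002132


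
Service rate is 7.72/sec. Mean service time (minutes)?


Mean service time = 1/μ = 1/7.72 second = 0.12953 second
In minutes: 0.12953 × 0.0166667 = 0.002159 min

Final: 0.002159 min


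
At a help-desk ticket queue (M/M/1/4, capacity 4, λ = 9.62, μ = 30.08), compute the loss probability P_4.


ρ = λ/μ = 9.62/30.08 = 0.3198
P_K = (1−ρ)ρ^K/(1−ρ^(K+1)) = (0.6802·0.010461)/(1 − 0.003346)
= 0.007116/0.996654 = 0.007140

Final: 0.007140


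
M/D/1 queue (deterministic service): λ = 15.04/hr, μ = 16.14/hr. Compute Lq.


ρ = 15.04/16.14 = 0.9318
M/D/1: Lq = ρ²/(2(1−ρ)) = 0.8683/(2·0.06815) = 6.37044

Final: 6.37044


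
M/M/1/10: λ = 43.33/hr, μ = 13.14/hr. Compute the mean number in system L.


ρ = 43.33/13.14 = 3.2976
L = ρ[1 − (K+1)ρ^K + Kρ^(K+1)] / [(1−ρ)(1−ρ^(K+1))]
Numerator: 3.2976·(1 − 11·152031.380162 + 10·501333.310686) = 11017127.102252
Denominator: (-2.2976)·(-501332.310686) = 1151843.413973
L = 11017127.102252/1151843.413973 = 9.5648

Final: 9.5648


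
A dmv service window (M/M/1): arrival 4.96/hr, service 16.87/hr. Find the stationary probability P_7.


ρ = 4.96/16.87 = 0.2940
P_n = (1−ρ)·ρ^n = (1 − 0.2940)·0.2940^7 = 0.7060·0.0001899 = 0.0001341

Final: 0.0001341


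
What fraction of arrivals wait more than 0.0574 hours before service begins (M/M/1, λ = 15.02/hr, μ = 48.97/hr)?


ρ = 15.02/48.97 = 0.3067
P(Wq > t) = ρ·e^{−(μ−λ)t} = 0.3067·e^{−1.9487}
= 0.3067·0.142455 = 0.043694

Final: 0.043694


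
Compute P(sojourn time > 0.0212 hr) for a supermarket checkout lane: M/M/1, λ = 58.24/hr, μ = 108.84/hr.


W ~ Exponential(μ−λ) for M/M/1.
μ − λ = 108.84 − 58.24 = 50.6000
P(W > t) = e^{−(μ−λ)t} = e^{−1.0727} = 0.342077

Final: 0.342077


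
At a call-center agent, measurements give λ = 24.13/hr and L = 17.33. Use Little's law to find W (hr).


W = L/λ = 17.33/24.13 = 0.7182 hr

Final: 0.7182 hr


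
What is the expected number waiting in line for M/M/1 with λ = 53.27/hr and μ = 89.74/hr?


ρ = 53.27/89.74 = 0.5936
Lq = ρ²/(1−ρ) = 0.3524/0.4064 = 0.8670

Final: 0.8670


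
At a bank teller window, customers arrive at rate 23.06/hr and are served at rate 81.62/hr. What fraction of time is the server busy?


ρ = λ/μ = 23.06/81.62 = 0.2825

Final: 0.2825


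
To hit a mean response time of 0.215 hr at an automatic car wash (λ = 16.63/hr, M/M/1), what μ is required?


W = 1/(μ−λ) ⇒ μ − λ = 1/W = 1/0.215 = 4.6512
μ = λ + 1/W = 16.63 + 4.6512 = 21.2812 per hr

Final: 21.2812 /hr


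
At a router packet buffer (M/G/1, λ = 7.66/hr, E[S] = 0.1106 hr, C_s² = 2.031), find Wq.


ρ = λ·E[S] = 7.66·0.1106 = 0.8472
E[S²] = E[S]²(1+C_s²) = 0.1106²·(1+2.031) = 0.037076
Wq = λ·E[S²]/(2(1−ρ)) = 7.66·0.037076/(2·0.1528) = 0.92931 hr

Final: 0.92931 hr


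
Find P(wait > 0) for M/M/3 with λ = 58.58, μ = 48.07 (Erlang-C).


a = λ/μ = 1.2186; ρ = a/3 = 0.4062
P₀ = 0.288254 (from M/M/c formula)
C(c,a) = [a^c/(c!(1−ρ))]·P₀ = [1.80978/(6·0.5938)]·0.288254
= 0.50798·0.288254 = 0.146427

Final: 0.146427


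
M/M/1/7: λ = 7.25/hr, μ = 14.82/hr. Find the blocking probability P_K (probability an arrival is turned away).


ρ = λ/μ = 7.25/14.82 = 0.4892
P_K = (1−ρ)ρ^K/(1−ρ^(K+1)) = (0.5108·0.006705)/(1 − 0.003280)
= 0.003425/0.996720 = 0.003436

Final: 0.003436


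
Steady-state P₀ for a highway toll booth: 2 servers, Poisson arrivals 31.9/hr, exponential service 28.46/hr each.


a = λ/μ = 31.9/28.46 = 1.1209; ρ = a/c = 0.5604
Σ_{k=0}^{1} a^k/k! (terms k=0..1) = 1.00000 + 1.12087 = 2.12087
Tail: a^2/(2!(1−ρ)) = 1.25635/(2·0.4396) = 1.42909
P₀ = 1/(2.12087 + 1.42909) = 1/3.54996 = 0.281693

Final: 0.281693


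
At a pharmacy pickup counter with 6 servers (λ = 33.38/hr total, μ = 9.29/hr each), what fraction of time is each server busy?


ρ = λ/(cμ) = 33.38/(6·9.29) = 33.38/55.74 = 0.5989

Final: 0.5989


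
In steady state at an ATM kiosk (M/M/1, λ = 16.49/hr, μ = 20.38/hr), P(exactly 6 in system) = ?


ρ = 16.49/20.38 = 0.8091
P_n = (1−ρ)·ρ^n = (1 − 0.8091)·0.8091^6 = 0.1909·0.280607 = 0.053560

Final: 0.053560


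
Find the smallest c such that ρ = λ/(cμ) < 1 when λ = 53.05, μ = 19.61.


Stability requires cμ > λ ⇔ c > λ/μ.
λ/μ = 53.05/19.61 = 2.7053
Minimum integer c = ⌊2.7053⌋ + 1 = 3
Check: 3·19.61 = 58.83 > 53.05, while 2·19.61 = 39.22 ≤ 53.05

Final: 3 servers


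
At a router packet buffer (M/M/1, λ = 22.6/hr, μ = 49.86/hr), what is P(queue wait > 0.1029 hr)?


ρ = 22.6/49.86 = 0.4533
P(Wq > t) = ρ·e^{−(μ−λ)t} = 0.4533·e^{−2.8051}
= 0.4533·0.060504 = 0.027424

Final: 0.027424


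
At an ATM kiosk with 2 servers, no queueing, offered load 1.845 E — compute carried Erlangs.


B(2,1.845) = 0.374314 (Erlang-B)
Carried load = a(1 − B) = 1.845·(1 − 0.374314) = 1.845·0.625686 = 1.1544 E

Final: 1.1544 Erlangs


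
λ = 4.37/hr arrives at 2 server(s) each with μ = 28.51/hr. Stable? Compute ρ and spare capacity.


Total capacity cμ = 2·28.51 = 57.02/hr
ρ = λ/(cμ) = 4.37/57.02 = 0.07664
Stable ⇔ ρ < 1: YES
Spare capacity = cμ − λ = 57.02 − 4.37 = 52.65/hr

Final: ρ = 0.07664; stable; margin = 52.65/hr


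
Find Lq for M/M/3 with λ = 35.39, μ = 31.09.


a = λ/μ = 1.1383; ρ = a/3 = 0.3794
P₀ = 0.314237
Lq = P₀·a^c·ρ / (c!·(1−ρ)²) = 0.314237·1.47496·0.3794/(6·0.38510)
= 0.07611

Final: 0.07611


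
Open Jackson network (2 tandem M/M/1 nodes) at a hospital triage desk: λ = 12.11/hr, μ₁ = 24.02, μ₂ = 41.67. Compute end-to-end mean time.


Each node sees arrival rate λ = 12.11/hr (tandem ⇒ throughput preserved).
W₁ = 1/(μ₁−λ) = 1/(24.02−12.11) = 0.08396 hr
W₂ = 1/(μ₂−λ) = 1/(41.67−12.11) = 0.03383 hr
W_total = W₁ + W₂ = 0.08396 + 0.03383 = 0.11779 hr

Final: 0.11779 hr


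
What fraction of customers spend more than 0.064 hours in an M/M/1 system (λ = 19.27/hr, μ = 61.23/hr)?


W ~ Exponential(μ−λ) for M/M/1.
μ − λ = 61.23 − 19.27 = 41.9600
P(W > t) = e^{−(μ−λ)t} = e^{−2.6854} = 0.068191

Final: 0.068191


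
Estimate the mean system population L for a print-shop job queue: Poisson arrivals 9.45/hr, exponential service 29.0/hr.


ρ = λ/μ = 9.45/29.0 = 0.3259
L = ρ/(1−ρ) = 0.3259/(1 − 0.3259) = 0.3259/0.6741 = 0.4834

Final: 0.4834


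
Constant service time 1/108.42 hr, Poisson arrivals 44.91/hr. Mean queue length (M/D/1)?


ρ = 44.91/108.42 = 0.4142
M/D/1: Lq = ρ²/(2(1−ρ)) = 0.1716/(2·0.5858) = 0.14646

Final: 0.14646


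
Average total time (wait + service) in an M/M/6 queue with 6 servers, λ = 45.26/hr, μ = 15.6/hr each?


a = 2.9013; ρ = 0.4835; P₀ = 0.054202
Lq = P₀·a^c·ρ/(c!(1−ρ)²) = 0.08140
Wq = Lq/λ = 0.08140/45.26 = 0.001798 hr
W = Wq + 1/μ = 0.001798 + 0.06410 = 0.06590 hr

Final: 0.06590 hr


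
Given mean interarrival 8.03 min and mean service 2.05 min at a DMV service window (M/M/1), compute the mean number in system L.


λ = 60/8.03 = 7.4720 /hr
μ = 60/2.05 = 29.2683 /hr
ρ = λ/μ = 7.4720/29.2683 = 0.2553
L = ρ/(1−ρ) = 0.2553/0.7447 = 0.3428

Final: 0.3428


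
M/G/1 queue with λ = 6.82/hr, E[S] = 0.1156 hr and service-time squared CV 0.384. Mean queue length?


ρ = λ·E[S] = 6.82·0.1156 = 0.7884
Lq = ρ²(1+C_s²)/(2(1−ρ)) = 0.6216·(1+0.384)/(2·0.2116)
= 0.6216·1.3840/0.4232 = 2.03263

Final: 2.03263


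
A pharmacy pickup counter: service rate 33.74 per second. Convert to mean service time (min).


Mean service time = 1/μ = 1/33.74 second = 0.02964 second
In minutes: 0.02964 × 0.0166667 = 0.0004940 min

Final: 0.0004940 min


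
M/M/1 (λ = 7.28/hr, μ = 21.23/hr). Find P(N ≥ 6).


ρ = 7.28/21.23 = 0.3429
P(N ≥ n) = ρ^n = 0.3429^6 = 0.001626

Final: 0.001626


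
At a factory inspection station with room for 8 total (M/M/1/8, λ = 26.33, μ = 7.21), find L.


ρ = 26.33/7.21 = 3.6519
L = ρ[1 − (K+1)ρ^K + Kρ^(K+1)] / [(1−ρ)(1−ρ^(K+1))]
Numerator: 3.6519·(1 − 9·31631.861841 + 8·115515.523199) = 2335147.550099
Denominator: (-2.6519)·(-115514.523199) = 306329.775806
L = 2335147.550099/306329.775806 = 7.6230

Final: 7.6230


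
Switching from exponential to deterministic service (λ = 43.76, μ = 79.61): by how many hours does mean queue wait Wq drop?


ρ = 43.76/79.61 = 0.5497
Wq(M/M/1) = ρ/(μ−λ) = 0.5497/35.85 = 0.01533 hr
Wq(M/D/1) = ρ/(2(μ−λ)) = 0.007666 hr
Savings = 0.01533 − 0.007666 = 0.007666 hr

Final: 0.007666 hr


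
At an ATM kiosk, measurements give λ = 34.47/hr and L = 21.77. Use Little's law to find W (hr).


W = L/λ = 21.77/34.47 = 0.6316 hr

Final: 0.6316 hr


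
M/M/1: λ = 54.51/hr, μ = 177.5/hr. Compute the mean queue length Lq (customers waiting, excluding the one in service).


ρ = 54.51/177.5 = 0.3071
Lq = ρ²/(1−ρ) = 0.09431/0.6929 = 0.1361

Final: 0.1361


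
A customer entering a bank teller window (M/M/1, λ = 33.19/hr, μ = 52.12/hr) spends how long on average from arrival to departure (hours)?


W = 1/(μ−λ) = 1/(52.12 − 33.19) = 1/18.93 = 0.05283 hr

Final: 0.05283 hr


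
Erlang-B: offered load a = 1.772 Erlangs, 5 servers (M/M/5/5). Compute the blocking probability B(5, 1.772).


B(c,a) = (a^c/c!) / Σ_{k=0}^{c} a^k/k!
a^5/5! = 0.145592
Σ terms (k=0..5): 1.00000 + 1.77200 + 1.56999 + 0.92734 + 0.41081 + 0.14559 = 5.825738
B = 0.145592/5.825738 = 0.024991

Final: 0.024991


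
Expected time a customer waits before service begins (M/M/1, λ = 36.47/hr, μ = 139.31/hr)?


ρ = 36.47/139.31 = 0.2618
Wq = ρ/(μ−λ) = 0.2618/(139.31 − 36.47) = 0.2618/102.84 = 0.002546 hr

Final: 0.002546 hr


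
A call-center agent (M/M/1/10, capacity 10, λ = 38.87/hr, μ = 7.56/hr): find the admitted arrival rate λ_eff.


ρ = 5.1415; P_K = (1−ρ)ρ^10/(1−ρ^11) = 0.805506
λ_eff = λ(1 − P_K) = 38.87·(1 − 0.805506) = 38.87·0.194494 = 7.5600 /hr

Final: 7.5600 /hr


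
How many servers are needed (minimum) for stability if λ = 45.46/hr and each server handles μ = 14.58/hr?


Stability requires cμ > λ ⇔ c > λ/μ.
λ/μ = 45.46/14.58 = 3.1180
Minimum integer c = ⌊3.1180⌋ + 1 = 4
Check: 4·14.58 = 58.32 > 45.46, while 3·14.58 = 43.74 ≤ 45.46

Final: 4 servers


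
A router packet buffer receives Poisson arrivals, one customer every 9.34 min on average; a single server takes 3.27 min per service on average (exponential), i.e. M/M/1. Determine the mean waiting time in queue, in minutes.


λ = 60/9.34 = 6.4240 /hr
μ = 60/3.27 = 18.3486 /hr
ρ = λ/μ = 6.4240/18.3486 = 0.3501
Wq = ρ/(μ−λ) = 0.3501/(18.3486−6.4240) = 0.02936 hr
In minutes: 0.02936·60 = 1.762 min

Final: 1.762 min


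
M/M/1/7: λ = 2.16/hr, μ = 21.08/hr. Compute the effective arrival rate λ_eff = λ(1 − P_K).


ρ = 0.1025; P_K = (1−ρ)ρ^7/(1−ρ^8) = 0.0000001064
λ_eff = λ(1 − P_K) = 2.16·(1 − 0.0000001064) = 2.16·1.000000 = 2.1600 /hr

Final: 2.1600 /hr
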